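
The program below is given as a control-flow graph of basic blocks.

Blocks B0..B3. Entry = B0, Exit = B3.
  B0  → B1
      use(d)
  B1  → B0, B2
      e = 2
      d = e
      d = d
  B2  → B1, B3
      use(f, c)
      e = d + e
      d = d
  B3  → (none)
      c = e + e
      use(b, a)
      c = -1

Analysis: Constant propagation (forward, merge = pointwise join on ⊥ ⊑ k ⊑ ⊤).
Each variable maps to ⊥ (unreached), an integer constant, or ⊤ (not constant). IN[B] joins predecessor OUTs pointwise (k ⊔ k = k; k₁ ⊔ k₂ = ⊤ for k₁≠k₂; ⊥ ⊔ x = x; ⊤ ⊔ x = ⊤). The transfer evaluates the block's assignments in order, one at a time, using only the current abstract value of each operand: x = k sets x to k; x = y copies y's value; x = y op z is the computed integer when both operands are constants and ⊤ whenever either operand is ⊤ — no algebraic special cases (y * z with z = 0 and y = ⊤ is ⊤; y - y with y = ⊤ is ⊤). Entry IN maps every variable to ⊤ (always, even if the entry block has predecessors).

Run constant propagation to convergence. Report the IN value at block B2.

Converged values:
  B0: | IN=(all ⊤) | OUT=(all ⊤)
  B1: | IN=(all ⊤) | OUT={d:2, e:2; rest ⊤}
  B2: | IN={d:2, e:2; rest ⊤} | OUT={d:2, e:4; rest ⊤}
  B3: | IN={d:2, e:4; rest ⊤} | OUT={c:-1, d:2, e:4; rest ⊤}

Merge at B2: IN[B2] = OUT[B1] = {a: ⊤, b: ⊤, c: ⊤, d: 2, e: 2, f: ⊤}

Answer: {a: ⊤, b: ⊤, c: ⊤, d: 2, e: 2, f: ⊤}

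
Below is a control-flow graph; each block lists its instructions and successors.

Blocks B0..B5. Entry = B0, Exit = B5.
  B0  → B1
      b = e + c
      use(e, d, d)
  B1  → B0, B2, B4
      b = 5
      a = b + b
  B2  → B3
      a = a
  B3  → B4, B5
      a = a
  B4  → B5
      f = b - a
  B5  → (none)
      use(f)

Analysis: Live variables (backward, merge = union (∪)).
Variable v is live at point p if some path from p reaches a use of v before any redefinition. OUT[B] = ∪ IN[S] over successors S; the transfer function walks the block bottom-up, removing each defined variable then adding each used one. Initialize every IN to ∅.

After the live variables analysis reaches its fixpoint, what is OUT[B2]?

Per-block solution:
  B0:  IN={c, d, e, f}  OUT={c, d, e, f}
  B1:  IN={c, d, e, f}  OUT={a, b, c, d, e, f}
  B2:  IN={a, b, f}  OUT={a, b, f}
  B3:  IN={a, b, f}  OUT={a, b, f}
  B4:  IN={a, b}  OUT={f}
  B5:  IN={f}  OUT={}

Merge at B2: OUT[B2] = IN[B3] = {a, b, f}

Answer: {a, b, f}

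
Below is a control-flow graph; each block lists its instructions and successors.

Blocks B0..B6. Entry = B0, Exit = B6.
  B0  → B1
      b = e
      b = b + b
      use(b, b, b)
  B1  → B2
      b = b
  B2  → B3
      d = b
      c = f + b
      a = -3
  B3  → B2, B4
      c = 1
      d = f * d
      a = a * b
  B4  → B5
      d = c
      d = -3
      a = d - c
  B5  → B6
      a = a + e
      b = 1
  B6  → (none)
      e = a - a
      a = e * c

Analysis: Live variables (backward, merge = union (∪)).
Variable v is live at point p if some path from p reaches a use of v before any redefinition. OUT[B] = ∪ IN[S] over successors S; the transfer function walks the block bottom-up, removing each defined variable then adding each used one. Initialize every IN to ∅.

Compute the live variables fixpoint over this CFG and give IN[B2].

Fixpoint table:
  B0:  IN={e, f}  OUT={b, e, f}
  B1:  IN={b, e, f}  OUT={b, e, f}
  B2:  IN={b, e, f}  OUT={a, b, d, e, f}
  B3:  IN={a, b, d, e, f}  OUT={b, c, e, f}
  B4:  IN={c, e}  OUT={a, c, e}
  B5:  IN={a, c, e}  OUT={a, c}
  B6:  IN={a, c}  OUT={}

Merge at B2: OUT[B2] = IN[B3] = {a, b, d, e, f}
Applying B2's transfer function to that OUT value gives IN[B2] (row B2 above).

Answer: {b, e, f}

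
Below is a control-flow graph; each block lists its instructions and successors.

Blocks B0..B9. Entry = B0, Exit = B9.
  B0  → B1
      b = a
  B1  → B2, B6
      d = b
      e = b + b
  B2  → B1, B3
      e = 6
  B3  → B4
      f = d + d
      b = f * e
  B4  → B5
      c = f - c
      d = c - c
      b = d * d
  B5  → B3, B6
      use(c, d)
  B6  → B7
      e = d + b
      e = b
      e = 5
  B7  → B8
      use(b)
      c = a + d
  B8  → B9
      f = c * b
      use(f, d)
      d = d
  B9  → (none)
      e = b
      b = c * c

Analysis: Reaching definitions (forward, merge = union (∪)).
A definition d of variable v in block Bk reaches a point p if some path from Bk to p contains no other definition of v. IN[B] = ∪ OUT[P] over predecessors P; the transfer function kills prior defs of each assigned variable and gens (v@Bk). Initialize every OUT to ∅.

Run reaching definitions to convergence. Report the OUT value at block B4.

Answer: {b@B4, c@B4, d@B4, e@B2, f@B3}

Trace:
Fixpoint table:
  B0:  IN={}  OUT={b@B0}
  B1:  IN={b@B0, d@B1, e@B2}  OUT={b@B0, d@B1, e@B1}
  B2:  IN={b@B0, d@B1, e@B1}  OUT={b@B0, d@B1, e@B2}
  B3:  IN={b@B0, b@B4, c@B4, d@B1, d@B4, e@B2, f@B3}  OUT={b@B3, c@B4, d@B1, d@B4, e@B2, f@B3}
  B4:  IN={b@B3, c@B4, d@B1, d@B4, e@B2, f@B3}  OUT={b@B4, c@B4, d@B4, e@B2, f@B3}
  B5:  IN={b@B4, c@B4, d@B4, e@B2, f@B3}  OUT={b@B4, c@B4, d@B4, e@B2, f@B3}
  B6:  IN={b@B0, b@B4, c@B4, d@B1, d@B4, e@B1, e@B2, f@B3}  OUT={b@B0, b@B4, c@B4, d@B1, d@B4, e@B6, f@B3}
  B7:  IN={b@B0, b@B4, c@B4, d@B1, d@B4, e@B6, f@B3}  OUT={b@B0, b@B4, c@B7, d@B1, d@B4, e@B6, f@B3}
  B8:  IN={b@B0, b@B4, c@B7, d@B1, d@B4, e@B6, f@B3}  OUT={b@B0, b@B4, c@B7, d@B8, e@B6, f@B8}
  B9:  IN={b@B0, b@B4, c@B7, d@B8, e@B6, f@B8}  OUT={b@B9, c@B7, d@B8, e@B9, f@B8}

Merge at B4: IN[B4] = OUT[B3] = {b@B3, c@B4, d@B1, d@B4, e@B2, f@B3}
Applying B4's transfer function to that IN value gives OUT[B4] (row B4 above).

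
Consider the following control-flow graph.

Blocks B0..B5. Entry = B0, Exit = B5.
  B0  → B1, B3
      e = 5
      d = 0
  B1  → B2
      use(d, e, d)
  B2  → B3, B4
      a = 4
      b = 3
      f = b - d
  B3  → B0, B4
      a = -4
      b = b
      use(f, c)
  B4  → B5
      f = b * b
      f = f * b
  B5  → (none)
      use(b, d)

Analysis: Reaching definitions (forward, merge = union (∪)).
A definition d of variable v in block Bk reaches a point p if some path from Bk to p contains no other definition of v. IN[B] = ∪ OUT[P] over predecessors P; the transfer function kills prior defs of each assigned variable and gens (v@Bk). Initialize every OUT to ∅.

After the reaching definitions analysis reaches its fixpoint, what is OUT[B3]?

Converged values:
  B0: | IN={a@B3, b@B3, d@B0, e@B0, f@B2} | OUT={a@B3, b@B3, d@B0, e@B0, f@B2}
  B1: | IN={a@B3, b@B3, d@B0, e@B0, f@B2} | OUT={a@B3, b@B3, d@B0, e@B0, f@B2}
  B2: | IN={a@B3, b@B3, d@B0, e@B0, f@B2} | OUT={a@B2, b@B2, d@B0, e@B0, f@B2}
  B3: | IN={a@B2, a@B3, b@B2, b@B3, d@B0, e@B0, f@B2} | OUT={a@B3, b@B3, d@B0, e@B0, f@B2}
  B4: | IN={a@B2, a@B3, b@B2, b@B3, d@B0, e@B0, f@B2} | OUT={a@B2, a@B3, b@B2, b@B3, d@B0, e@B0, f@B4}
  B5: | IN={a@B2, a@B3, b@B2, b@B3, d@B0, e@B0, f@B4} | OUT={a@B2, a@B3, b@B2, b@B3, d@B0, e@B0, f@B4}

Merge at B3: IN[B3] = OUT[B0] ⊔ OUT[B2] = {a@B2, a@B3, b@B2, b@B3, d@B0, e@B0, f@B2}
Applying B3's transfer function to that IN value gives OUT[B3] (row B3 above).

Answer: {a@B3, b@B3, d@B0, e@B0, f@B2}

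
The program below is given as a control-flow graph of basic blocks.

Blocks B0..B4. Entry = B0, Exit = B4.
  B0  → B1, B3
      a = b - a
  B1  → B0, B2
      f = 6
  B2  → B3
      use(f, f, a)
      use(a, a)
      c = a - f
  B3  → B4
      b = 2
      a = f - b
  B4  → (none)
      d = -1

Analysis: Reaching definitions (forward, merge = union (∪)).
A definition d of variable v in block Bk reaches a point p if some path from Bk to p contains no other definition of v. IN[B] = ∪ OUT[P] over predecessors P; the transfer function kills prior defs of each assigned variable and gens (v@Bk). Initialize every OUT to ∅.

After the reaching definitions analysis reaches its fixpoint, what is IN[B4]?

Fixpoint table:
  B0: | IN={a@B0, f@B1} | OUT={a@B0, f@B1}
  B1: | IN={a@B0, f@B1} | OUT={a@B0, f@B1}
  B2: | IN={a@B0, f@B1} | OUT={a@B0, c@B2, f@B1}
  B3: | IN={a@B0, c@B2, f@B1} | OUT={a@B3, b@B3, c@B2, f@B1}
  B4: | IN={a@B3, b@B3, c@B2, f@B1} | OUT={a@B3, b@B3, c@B2, d@B4, f@B1}

Merge at B4: IN[B4] = OUT[B3] = {a@B3, b@B3, c@B2, f@B1}

Answer: {a@B3, b@B3, c@B2, f@B1}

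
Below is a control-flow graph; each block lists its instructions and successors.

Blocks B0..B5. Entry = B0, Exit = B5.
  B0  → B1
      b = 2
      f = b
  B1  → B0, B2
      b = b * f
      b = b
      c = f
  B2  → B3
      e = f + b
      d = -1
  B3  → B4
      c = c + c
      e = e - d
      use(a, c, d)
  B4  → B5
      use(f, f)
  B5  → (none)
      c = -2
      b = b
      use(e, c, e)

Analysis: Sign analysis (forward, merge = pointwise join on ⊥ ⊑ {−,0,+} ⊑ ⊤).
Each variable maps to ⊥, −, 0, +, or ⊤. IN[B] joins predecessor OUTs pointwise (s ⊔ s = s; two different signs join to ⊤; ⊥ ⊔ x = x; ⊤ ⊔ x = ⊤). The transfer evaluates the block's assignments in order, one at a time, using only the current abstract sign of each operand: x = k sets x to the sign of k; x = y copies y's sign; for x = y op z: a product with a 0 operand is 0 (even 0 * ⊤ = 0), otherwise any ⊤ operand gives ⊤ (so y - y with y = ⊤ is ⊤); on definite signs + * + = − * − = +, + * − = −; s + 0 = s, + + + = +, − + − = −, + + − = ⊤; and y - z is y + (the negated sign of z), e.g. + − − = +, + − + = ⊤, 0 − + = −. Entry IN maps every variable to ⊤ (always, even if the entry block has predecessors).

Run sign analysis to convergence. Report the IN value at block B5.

Answer: {a: ⊤, b: +, c: +, d: -, e: +, f: +}

Derivation:
Per-block solution:
  B0: | IN=(all ⊤) | OUT={b:+, f:+; rest ⊤}
  B1: | IN={b:+, f:+; rest ⊤} | OUT={b:+, c:+, f:+; rest ⊤}
  B2: | IN={b:+, c:+, f:+; rest ⊤} | OUT={b:+, c:+, d:-, e:+, f:+; rest ⊤}
  B3: | IN={b:+, c:+, d:-, e:+, f:+; rest ⊤} | OUT={b:+, c:+, d:-, e:+, f:+; rest ⊤}
  B4: | IN={b:+, c:+, d:-, e:+, f:+; rest ⊤} | OUT={b:+, c:+, d:-, e:+, f:+; rest ⊤}
  B5: | IN={b:+, c:+, d:-, e:+, f:+; rest ⊤} | OUT={b:+, c:-, d:-, e:+, f:+; rest ⊤}

Merge at B5: IN[B5] = OUT[B4] = {a: ⊤, b: +, c: +, d: -, e: +, f: +}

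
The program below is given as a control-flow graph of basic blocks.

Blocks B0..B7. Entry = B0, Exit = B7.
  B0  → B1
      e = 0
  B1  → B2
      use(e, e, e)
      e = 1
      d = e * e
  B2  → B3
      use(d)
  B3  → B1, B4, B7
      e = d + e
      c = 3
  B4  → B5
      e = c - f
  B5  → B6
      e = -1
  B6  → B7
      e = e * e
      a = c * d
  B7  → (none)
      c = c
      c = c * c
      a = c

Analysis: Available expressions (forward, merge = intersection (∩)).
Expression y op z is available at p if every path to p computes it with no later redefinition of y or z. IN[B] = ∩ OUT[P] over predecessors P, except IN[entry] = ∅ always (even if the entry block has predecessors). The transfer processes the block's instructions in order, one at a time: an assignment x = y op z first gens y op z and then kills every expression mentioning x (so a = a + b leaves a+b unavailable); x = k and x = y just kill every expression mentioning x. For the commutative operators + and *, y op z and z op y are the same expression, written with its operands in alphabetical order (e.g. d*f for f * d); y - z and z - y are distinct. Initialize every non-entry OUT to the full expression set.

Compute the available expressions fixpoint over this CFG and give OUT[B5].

Converged values:
  B0: | IN={} | OUT={}
  B1: | IN={} | OUT={e*e}
  B2: | IN={e*e} | OUT={e*e}
  B3: | IN={e*e} | OUT={}
  B4: | IN={} | OUT={c-f}
  B5: | IN={c-f} | OUT={c-f}
  B6: | IN={c-f} | OUT={c*d, c-f}
  B7: | IN={} | OUT={}

Merge at B5: IN[B5] = OUT[B4] = {c-f}
Applying B5's transfer function to that IN value gives OUT[B5] (row B5 above).

Answer: {c-f}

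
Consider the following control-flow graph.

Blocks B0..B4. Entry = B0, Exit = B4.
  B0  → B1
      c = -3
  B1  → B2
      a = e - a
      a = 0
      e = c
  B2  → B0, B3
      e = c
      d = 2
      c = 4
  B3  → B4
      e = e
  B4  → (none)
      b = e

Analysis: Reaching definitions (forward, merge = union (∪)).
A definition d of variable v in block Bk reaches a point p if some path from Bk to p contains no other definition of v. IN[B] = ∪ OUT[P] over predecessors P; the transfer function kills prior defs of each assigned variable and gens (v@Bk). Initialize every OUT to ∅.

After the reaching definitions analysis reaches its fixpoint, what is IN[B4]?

Answer: {a@B1, c@B2, d@B2, e@B3}

Working:
Converged values:
  B0: | IN={a@B1, c@B2, d@B2, e@B2} | OUT={a@B1, c@B0, d@B2, e@B2}
  B1: | IN={a@B1, c@B0, d@B2, e@B2} | OUT={a@B1, c@B0, d@B2, e@B1}
  B2: | IN={a@B1, c@B0, d@B2, e@B1} | OUT={a@B1, c@B2, d@B2, e@B2}
  B3: | IN={a@B1, c@B2, d@B2, e@B2} | OUT={a@B1, c@B2, d@B2, e@B3}
  B4: | IN={a@B1, c@B2, d@B2, e@B3} | OUT={a@B1, b@B4, c@B2, d@B2, e@B3}

Merge at B4: IN[B4] = OUT[B3] = {a@B1, c@B2, d@B2, e@B3}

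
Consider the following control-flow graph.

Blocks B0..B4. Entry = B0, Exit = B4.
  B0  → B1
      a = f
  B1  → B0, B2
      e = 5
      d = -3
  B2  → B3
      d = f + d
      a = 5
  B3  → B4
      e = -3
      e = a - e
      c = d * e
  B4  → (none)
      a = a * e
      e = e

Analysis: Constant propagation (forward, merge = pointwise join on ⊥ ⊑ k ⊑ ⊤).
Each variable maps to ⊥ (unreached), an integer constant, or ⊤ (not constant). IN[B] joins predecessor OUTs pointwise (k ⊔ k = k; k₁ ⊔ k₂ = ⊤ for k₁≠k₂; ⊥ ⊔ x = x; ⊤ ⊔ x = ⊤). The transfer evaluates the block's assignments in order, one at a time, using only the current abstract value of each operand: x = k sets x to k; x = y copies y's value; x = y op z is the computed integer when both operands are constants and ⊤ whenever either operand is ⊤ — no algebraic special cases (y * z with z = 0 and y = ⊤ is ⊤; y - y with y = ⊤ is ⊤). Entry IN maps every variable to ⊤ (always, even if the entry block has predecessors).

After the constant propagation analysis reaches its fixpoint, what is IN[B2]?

Fixpoint table:
  B0:  IN=(all ⊤)  OUT=(all ⊤)
  B1:  IN=(all ⊤)  OUT={d:-3, e:5; rest ⊤}
  B2:  IN={d:-3, e:5; rest ⊤}  OUT={a:5, e:5; rest ⊤}
  B3:  IN={a:5, e:5; rest ⊤}  OUT={a:5, e:8; rest ⊤}
  B4:  IN={a:5, e:8; rest ⊤}  OUT={a:40, e:8; rest ⊤}

Merge at B2: IN[B2] = OUT[B1] = {a: ⊤, b: ⊤, c: ⊤, d: -3, e: 5, f: ⊤}

Answer: {a: ⊤, b: ⊤, c: ⊤, d: -3, e: 5, f: ⊤}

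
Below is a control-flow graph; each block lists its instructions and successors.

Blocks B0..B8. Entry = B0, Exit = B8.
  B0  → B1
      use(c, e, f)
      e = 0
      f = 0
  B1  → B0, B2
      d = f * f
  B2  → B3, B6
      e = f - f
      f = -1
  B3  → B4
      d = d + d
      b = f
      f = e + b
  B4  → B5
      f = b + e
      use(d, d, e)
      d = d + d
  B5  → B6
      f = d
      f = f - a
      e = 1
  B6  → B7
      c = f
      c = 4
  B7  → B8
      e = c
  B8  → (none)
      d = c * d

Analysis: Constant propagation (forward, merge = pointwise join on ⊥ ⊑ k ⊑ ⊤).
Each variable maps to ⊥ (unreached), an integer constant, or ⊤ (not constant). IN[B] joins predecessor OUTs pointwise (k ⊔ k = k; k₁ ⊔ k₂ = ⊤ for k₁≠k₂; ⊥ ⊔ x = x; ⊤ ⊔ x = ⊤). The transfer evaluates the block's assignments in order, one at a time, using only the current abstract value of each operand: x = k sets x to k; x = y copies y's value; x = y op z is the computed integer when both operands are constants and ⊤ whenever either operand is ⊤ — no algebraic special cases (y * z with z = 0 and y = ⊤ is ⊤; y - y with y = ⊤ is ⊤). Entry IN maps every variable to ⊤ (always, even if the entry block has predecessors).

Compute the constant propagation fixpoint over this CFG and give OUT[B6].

Answer: {a: ⊤, b: ⊤, c: 4, d: 0, e: ⊤, f: ⊤}

Derivation:
Converged values:
  B0:  IN=(all ⊤)  OUT={e:0, f:0; rest ⊤}
  B1:  IN={e:0, f:0; rest ⊤}  OUT={d:0, e:0, f:0; rest ⊤}
  B2:  IN={d:0, e:0, f:0; rest ⊤}  OUT={d:0, e:0, f:-1; rest ⊤}
  B3:  IN={d:0, e:0, f:-1; rest ⊤}  OUT={b:-1, d:0, e:0, f:-1; rest ⊤}
  B4:  IN={b:-1, d:0, e:0, f:-1; rest ⊤}  OUT={b:-1, d:0, e:0, f:-1; rest ⊤}
  B5:  IN={b:-1, d:0, e:0, f:-1; rest ⊤}  OUT={b:-1, d:0, e:1; rest ⊤}
  B6:  IN={d:0; rest ⊤}  OUT={c:4, d:0; rest ⊤}
  B7:  IN={c:4, d:0; rest ⊤}  OUT={c:4, d:0, e:4; rest ⊤}
  B8:  IN={c:4, d:0, e:4; rest ⊤}  OUT={c:4, d:0, e:4; rest ⊤}

Merge at B6: IN[B6] = OUT[B2] ⊔ OUT[B5] = {a: ⊤, b: ⊤, c: ⊤, d: 0, e: ⊤, f: ⊤}
Applying B6's transfer function to that IN value gives OUT[B6] (row B6 above).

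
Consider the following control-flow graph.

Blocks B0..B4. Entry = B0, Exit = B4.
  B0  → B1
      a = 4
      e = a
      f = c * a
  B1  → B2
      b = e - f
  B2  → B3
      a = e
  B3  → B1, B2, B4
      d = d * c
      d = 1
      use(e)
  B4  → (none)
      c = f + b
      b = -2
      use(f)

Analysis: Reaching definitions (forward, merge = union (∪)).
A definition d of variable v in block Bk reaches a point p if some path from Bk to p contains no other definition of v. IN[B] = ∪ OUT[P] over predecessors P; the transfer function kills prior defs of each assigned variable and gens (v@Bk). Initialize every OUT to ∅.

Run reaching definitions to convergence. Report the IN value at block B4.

Converged values:
  B0: | IN={} | OUT={a@B0, e@B0, f@B0}
  B1: | IN={a@B0, a@B2, b@B1, d@B3, e@B0, f@B0} | OUT={a@B0, a@B2, b@B1, d@B3, e@B0, f@B0}
  B2: | IN={a@B0, a@B2, b@B1, d@B3, e@B0, f@B0} | OUT={a@B2, b@B1, d@B3, e@B0, f@B0}
  B3: | IN={a@B2, b@B1, d@B3, e@B0, f@B0} | OUT={a@B2, b@B1, d@B3, e@B0, f@B0}
  B4: | IN={a@B2, b@B1, d@B3, e@B0, f@B0} | OUT={a@B2, b@B4, c@B4, d@B3, e@B0, f@B0}

Merge at B4: IN[B4] = OUT[B3] = {a@B2, b@B1, d@B3, e@B0, f@B0}

Answer: {a@B2, b@B1, d@B3, e@B0, f@B0}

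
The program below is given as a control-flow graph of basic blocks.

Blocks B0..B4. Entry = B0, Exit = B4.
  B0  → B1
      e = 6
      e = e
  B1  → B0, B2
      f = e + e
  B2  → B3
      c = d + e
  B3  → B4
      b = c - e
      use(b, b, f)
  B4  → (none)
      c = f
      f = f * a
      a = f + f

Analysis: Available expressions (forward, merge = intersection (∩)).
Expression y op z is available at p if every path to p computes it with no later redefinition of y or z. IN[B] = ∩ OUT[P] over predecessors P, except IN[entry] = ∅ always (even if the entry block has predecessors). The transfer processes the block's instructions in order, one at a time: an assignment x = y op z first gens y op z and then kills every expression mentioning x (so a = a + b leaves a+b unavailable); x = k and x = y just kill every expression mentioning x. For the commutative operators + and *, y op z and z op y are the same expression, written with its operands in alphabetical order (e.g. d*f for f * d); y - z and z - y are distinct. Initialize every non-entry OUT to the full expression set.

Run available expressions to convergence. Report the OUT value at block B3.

Per-block solution:
  B0:  IN={}  OUT={}
  B1:  IN={}  OUT={e+e}
  B2:  IN={e+e}  OUT={d+e, e+e}
  B3:  IN={d+e, e+e}  OUT={c-e, d+e, e+e}
  B4:  IN={c-e, d+e, e+e}  OUT={d+e, e+e, f+f}

Merge at B3: IN[B3] = OUT[B2] = {d+e, e+e}
Applying B3's transfer function to that IN value gives OUT[B3] (row B3 above).

Answer: {c-e, d+e, e+e}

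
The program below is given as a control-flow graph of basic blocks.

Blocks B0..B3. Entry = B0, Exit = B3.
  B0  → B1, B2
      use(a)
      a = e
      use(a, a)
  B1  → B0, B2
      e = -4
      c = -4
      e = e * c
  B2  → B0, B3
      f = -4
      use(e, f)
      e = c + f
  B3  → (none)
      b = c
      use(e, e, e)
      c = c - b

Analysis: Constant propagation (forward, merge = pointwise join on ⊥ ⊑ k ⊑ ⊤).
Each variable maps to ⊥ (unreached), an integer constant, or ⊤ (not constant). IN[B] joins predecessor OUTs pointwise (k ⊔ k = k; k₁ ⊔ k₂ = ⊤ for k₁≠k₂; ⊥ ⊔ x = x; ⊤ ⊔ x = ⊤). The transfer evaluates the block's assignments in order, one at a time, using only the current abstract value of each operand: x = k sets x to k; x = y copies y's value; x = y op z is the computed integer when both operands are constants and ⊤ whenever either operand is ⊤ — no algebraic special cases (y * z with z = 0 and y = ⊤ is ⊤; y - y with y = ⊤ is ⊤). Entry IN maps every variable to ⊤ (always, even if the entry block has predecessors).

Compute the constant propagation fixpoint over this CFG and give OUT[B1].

Answer: {a: ⊤, b: ⊤, c: -4, d: ⊤, e: 16, f: ⊤}

Derivation:
Per-block solution:
  B0:   IN=(all ⊤)   OUT=(all ⊤)
  B1:   IN=(all ⊤)   OUT={c:-4, e:16; rest ⊤}
  B2:   IN=(all ⊤)   OUT={f:-4; rest ⊤}
  B3:   IN={f:-4; rest ⊤}   OUT={f:-4; rest ⊤}

Merge at B1: IN[B1] = OUT[B0] = {a: ⊤, b: ⊤, c: ⊤, d: ⊤, e: ⊤, f: ⊤}
Applying B1's transfer function to that IN value gives OUT[B1] (row B1 above).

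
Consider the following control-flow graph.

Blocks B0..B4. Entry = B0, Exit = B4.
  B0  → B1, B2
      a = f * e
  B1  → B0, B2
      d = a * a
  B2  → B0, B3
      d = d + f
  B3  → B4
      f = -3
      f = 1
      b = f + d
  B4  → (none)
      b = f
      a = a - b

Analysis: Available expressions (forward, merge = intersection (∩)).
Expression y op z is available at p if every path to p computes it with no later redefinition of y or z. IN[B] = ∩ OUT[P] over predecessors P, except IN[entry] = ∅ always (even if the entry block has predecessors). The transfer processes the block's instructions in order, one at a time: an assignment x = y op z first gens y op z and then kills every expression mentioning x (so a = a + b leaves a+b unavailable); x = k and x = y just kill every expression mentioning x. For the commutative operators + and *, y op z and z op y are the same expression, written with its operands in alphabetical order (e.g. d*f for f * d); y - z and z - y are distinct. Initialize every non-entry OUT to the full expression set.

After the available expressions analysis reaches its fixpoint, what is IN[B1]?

Per-block solution:
  B0:   IN={}   OUT={e*f}
  B1:   IN={e*f}   OUT={a*a, e*f}
  B2:   IN={e*f}   OUT={e*f}
  B3:   IN={e*f}   OUT={d+f}
  B4:   IN={d+f}   OUT={d+f}

Merge at B1: IN[B1] = OUT[B0] = {e*f}

Answer: {e*f}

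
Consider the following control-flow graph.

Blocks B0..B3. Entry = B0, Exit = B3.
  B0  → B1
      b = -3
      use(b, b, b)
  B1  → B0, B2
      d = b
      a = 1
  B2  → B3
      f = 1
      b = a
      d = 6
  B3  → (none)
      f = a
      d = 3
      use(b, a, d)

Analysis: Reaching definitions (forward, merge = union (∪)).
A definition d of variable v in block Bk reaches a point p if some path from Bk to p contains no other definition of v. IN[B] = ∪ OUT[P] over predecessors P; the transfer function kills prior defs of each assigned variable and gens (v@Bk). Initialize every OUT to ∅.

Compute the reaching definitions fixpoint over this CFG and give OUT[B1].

Answer: {a@B1, b@B0, d@B1}

Trace:
Per-block solution:
  B0:  IN={a@B1, b@B0, d@B1}  OUT={a@B1, b@B0, d@B1}
  B1:  IN={a@B1, b@B0, d@B1}  OUT={a@B1, b@B0, d@B1}
  B2:  IN={a@B1, b@B0, d@B1}  OUT={a@B1, b@B2, d@B2, f@B2}
  B3:  IN={a@B1, b@B2, d@B2, f@B2}  OUT={a@B1, b@B2, d@B3, f@B3}

Merge at B1: IN[B1] = OUT[B0] = {a@B1, b@B0, d@B1}
Applying B1's transfer function to that IN value gives OUT[B1] (row B1 above).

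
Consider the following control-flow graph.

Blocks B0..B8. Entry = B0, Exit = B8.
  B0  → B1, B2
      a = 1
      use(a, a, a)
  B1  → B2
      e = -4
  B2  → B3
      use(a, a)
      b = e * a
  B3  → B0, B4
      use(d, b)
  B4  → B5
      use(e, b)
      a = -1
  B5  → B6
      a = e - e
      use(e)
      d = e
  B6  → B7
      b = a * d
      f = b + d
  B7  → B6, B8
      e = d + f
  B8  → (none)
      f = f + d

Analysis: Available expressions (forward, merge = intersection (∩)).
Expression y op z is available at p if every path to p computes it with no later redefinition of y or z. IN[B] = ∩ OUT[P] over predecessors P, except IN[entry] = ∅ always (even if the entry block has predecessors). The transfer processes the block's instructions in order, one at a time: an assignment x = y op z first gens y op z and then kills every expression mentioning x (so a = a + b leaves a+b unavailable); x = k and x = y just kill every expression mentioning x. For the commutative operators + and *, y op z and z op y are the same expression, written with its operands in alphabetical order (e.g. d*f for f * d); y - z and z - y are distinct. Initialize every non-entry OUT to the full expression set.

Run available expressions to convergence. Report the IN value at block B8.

Per-block solution:
  B0:   IN={}   OUT={}
  B1:   IN={}   OUT={}
  B2:   IN={}   OUT={a*e}
  B3:   IN={a*e}   OUT={a*e}
  B4:   IN={a*e}   OUT={}
  B5:   IN={}   OUT={e-e}
  B6:   IN={}   OUT={a*d, b+d}
  B7:   IN={a*d, b+d}   OUT={a*d, b+d, d+f}
  B8:   IN={a*d, b+d, d+f}   OUT={a*d, b+d}

Merge at B8: IN[B8] = OUT[B7] = {a*d, b+d, d+f}

Answer: {a*d, b+d, d+f}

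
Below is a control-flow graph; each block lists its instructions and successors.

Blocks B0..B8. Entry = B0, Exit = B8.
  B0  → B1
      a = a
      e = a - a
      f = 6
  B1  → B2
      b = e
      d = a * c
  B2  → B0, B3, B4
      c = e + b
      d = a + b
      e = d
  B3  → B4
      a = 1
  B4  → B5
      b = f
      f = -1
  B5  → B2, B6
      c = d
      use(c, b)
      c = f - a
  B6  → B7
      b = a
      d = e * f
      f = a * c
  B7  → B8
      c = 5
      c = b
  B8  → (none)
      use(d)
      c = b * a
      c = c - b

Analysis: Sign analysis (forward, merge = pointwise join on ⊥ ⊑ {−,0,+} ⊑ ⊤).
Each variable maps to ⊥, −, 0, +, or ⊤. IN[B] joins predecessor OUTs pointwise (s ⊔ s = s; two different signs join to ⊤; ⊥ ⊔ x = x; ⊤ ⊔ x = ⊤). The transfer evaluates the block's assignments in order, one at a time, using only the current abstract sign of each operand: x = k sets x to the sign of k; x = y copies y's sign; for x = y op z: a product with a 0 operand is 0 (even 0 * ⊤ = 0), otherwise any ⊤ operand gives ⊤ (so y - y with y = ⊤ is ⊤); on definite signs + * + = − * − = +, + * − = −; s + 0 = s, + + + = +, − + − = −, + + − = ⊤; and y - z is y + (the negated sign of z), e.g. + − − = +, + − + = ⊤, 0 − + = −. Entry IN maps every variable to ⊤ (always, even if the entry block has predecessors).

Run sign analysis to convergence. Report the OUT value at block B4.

Fixpoint table:
  B0: | IN=(all ⊤) | OUT={f:+; rest ⊤}
  B1: | IN={f:+; rest ⊤} | OUT={f:+; rest ⊤}
  B2: | IN=(all ⊤) | OUT=(all ⊤)
  B3: | IN=(all ⊤) | OUT={a:+; rest ⊤}
  B4: | IN=(all ⊤) | OUT={f:-; rest ⊤}
  B5: | IN={f:-; rest ⊤} | OUT={f:-; rest ⊤}
  B6: | IN={f:-; rest ⊤} | OUT=(all ⊤)
  B7: | IN=(all ⊤) | OUT=(all ⊤)
  B8: | IN=(all ⊤) | OUT=(all ⊤)

Merge at B4: IN[B4] = OUT[B2] ⊔ OUT[B3] = {a: ⊤, b: ⊤, c: ⊤, d: ⊤, e: ⊤, f: ⊤}
Applying B4's transfer function to that IN value gives OUT[B4] (row B4 above).

Answer: {a: ⊤, b: ⊤, c: ⊤, d: ⊤, e: ⊤, f: -}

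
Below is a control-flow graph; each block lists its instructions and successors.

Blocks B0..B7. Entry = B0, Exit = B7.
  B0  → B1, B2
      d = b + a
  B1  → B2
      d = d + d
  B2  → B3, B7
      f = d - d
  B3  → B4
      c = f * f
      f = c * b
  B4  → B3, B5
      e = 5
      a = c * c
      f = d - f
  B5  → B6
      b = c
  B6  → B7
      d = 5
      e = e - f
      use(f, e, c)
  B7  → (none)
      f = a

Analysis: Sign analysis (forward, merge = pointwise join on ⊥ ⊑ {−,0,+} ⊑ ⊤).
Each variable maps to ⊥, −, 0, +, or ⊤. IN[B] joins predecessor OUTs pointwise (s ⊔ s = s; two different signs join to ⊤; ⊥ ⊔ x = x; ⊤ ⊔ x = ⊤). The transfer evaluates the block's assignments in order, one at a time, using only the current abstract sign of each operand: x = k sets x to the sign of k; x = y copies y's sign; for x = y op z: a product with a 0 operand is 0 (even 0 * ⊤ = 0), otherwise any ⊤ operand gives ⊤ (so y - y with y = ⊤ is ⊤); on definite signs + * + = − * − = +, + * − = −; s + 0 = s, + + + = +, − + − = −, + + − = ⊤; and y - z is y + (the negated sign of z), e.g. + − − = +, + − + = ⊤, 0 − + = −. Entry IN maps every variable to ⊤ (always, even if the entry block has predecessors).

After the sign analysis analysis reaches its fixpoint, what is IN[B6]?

Fixpoint table:
  B0: | IN=(all ⊤) | OUT=(all ⊤)
  B1: | IN=(all ⊤) | OUT=(all ⊤)
  B2: | IN=(all ⊤) | OUT=(all ⊤)
  B3: | IN=(all ⊤) | OUT=(all ⊤)
  B4: | IN=(all ⊤) | OUT={e:+; rest ⊤}
  B5: | IN={e:+; rest ⊤} | OUT={e:+; rest ⊤}
  B6: | IN={e:+; rest ⊤} | OUT={d:+; rest ⊤}
  B7: | IN=(all ⊤) | OUT=(all ⊤)

Merge at B6: IN[B6] = OUT[B5] = {a: ⊤, b: ⊤, c: ⊤, d: ⊤, e: +, f: ⊤}

Answer: {a: ⊤, b: ⊤, c: ⊤, d: ⊤, e: +, f: ⊤}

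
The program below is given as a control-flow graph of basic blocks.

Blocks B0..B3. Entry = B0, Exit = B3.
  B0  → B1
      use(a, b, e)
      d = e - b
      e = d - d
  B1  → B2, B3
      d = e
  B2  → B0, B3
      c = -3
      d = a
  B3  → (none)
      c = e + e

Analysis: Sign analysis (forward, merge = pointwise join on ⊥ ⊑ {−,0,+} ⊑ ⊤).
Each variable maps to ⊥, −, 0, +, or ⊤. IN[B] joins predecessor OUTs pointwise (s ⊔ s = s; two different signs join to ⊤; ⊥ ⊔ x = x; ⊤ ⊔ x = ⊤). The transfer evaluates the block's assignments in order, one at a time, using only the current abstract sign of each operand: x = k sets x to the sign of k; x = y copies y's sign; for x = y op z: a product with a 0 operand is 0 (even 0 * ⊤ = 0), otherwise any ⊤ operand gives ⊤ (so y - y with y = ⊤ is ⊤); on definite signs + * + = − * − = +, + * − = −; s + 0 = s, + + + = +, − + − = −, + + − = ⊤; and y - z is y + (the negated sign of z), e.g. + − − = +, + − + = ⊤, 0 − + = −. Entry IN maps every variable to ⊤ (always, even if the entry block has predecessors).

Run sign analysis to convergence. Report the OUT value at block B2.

Converged values:
  B0: | IN=(all ⊤) | OUT=(all ⊤)
  B1: | IN=(all ⊤) | OUT=(all ⊤)
  B2: | IN=(all ⊤) | OUT={c:-; rest ⊤}
  B3: | IN=(all ⊤) | OUT=(all ⊤)

Merge at B2: IN[B2] = OUT[B1] = {a: ⊤, b: ⊤, c: ⊤, d: ⊤, e: ⊤, f: ⊤}
Applying B2's transfer function to that IN value gives OUT[B2] (row B2 above).

Answer: {a: ⊤, b: ⊤, c: -, d: ⊤, e: ⊤, f: ⊤}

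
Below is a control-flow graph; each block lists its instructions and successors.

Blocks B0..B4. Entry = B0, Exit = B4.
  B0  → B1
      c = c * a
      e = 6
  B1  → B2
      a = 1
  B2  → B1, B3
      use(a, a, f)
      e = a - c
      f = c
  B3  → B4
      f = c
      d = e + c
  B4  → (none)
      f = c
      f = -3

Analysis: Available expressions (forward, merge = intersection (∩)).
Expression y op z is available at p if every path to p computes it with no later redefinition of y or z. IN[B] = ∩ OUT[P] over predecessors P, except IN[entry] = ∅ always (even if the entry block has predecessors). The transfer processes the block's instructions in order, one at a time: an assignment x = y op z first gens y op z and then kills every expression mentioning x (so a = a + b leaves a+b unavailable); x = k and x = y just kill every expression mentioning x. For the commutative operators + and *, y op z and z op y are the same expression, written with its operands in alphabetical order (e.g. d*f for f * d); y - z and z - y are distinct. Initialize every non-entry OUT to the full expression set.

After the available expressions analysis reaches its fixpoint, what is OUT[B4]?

Answer: {a-c, c+e}

Working:
Per-block solution:
  B0: | IN={} | OUT={}
  B1: | IN={} | OUT={}
  B2: | IN={} | OUT={a-c}
  B3: | IN={a-c} | OUT={a-c, c+e}
  B4: | IN={a-c, c+e} | OUT={a-c, c+e}

Merge at B4: IN[B4] = OUT[B3] = {a-c, c+e}
Applying B4's transfer function to that IN value gives OUT[B4] (row B4 above).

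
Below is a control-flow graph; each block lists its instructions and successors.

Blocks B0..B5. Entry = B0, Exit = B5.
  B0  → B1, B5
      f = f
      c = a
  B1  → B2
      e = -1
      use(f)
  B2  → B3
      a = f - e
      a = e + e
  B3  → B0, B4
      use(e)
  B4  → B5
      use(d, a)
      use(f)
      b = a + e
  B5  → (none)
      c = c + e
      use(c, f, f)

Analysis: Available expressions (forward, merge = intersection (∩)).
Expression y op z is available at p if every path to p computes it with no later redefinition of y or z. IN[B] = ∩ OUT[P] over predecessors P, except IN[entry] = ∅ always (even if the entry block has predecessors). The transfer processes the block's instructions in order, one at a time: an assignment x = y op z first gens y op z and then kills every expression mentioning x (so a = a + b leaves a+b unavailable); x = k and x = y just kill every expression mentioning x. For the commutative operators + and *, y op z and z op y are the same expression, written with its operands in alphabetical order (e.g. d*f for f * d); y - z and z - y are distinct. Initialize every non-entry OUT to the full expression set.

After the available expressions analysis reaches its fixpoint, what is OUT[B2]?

Answer: {e+e, f-e}

Working:
Fixpoint table:
  B0:   IN={}   OUT={}
  B1:   IN={}   OUT={}
  B2:   IN={}   OUT={e+e, f-e}
  B3:   IN={e+e, f-e}   OUT={e+e, f-e}
  B4:   IN={e+e, f-e}   OUT={a+e, e+e, f-e}
  B5:   IN={}   OUT={}

Merge at B2: IN[B2] = OUT[B1] = {}
Applying B2's transfer function to that IN value gives OUT[B2] (row B2 above).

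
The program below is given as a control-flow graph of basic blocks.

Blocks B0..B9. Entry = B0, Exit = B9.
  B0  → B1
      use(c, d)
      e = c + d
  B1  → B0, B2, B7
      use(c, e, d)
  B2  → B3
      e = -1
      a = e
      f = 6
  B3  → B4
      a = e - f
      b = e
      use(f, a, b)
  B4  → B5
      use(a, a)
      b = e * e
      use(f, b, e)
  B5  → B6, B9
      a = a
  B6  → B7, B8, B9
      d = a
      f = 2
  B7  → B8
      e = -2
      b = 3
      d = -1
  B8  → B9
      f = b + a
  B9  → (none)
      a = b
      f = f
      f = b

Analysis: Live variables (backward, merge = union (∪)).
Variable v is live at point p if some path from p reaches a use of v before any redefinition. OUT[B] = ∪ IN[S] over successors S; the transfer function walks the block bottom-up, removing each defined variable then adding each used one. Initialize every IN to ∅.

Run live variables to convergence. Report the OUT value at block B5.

Answer: {a, b, f}

Trace:
Converged values:
  B0:  IN={a, c, d}  OUT={a, c, d, e}
  B1:  IN={a, c, d, e}  OUT={a, c, d}
  B2:  IN={}  OUT={e, f}
  B3:  IN={e, f}  OUT={a, e, f}
  B4:  IN={a, e, f}  OUT={a, b, f}
  B5:  IN={a, b, f}  OUT={a, b, f}
  B6:  IN={a, b}  OUT={a, b, f}
  B7:  IN={a}  OUT={a, b}
  B8:  IN={a, b}  OUT={b, f}
  B9:  IN={b, f}  OUT={}

Merge at B5: OUT[B5] = IN[B6] ⊔ IN[B9] = {a, b, f}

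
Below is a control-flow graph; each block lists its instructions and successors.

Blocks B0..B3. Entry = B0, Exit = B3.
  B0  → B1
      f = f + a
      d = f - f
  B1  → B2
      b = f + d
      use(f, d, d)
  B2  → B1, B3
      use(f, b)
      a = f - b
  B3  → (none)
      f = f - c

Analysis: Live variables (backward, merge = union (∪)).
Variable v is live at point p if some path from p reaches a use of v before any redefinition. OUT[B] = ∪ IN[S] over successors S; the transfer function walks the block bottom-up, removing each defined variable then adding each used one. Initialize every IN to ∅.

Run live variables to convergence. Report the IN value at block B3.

Fixpoint table:
  B0: | IN={a, c, f} | OUT={c, d, f}
  B1: | IN={c, d, f} | OUT={b, c, d, f}
  B2: | IN={b, c, d, f} | OUT={c, d, f}
  B3: | IN={c, f} | OUT={}

B3 is the boundary node: OUT[B3] = {}
Applying B3's transfer function to that OUT value gives IN[B3] (row B3 above).

Answer: {c, f}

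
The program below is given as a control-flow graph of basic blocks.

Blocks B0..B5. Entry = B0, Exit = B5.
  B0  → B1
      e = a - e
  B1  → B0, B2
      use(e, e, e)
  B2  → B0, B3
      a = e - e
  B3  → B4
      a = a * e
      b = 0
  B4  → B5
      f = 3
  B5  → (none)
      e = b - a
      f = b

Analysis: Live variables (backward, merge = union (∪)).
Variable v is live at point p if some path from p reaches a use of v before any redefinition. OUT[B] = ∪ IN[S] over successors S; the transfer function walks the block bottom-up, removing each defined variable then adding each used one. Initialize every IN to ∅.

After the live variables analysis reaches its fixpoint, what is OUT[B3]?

Per-block solution:
  B0: | IN={a, e} | OUT={a, e}
  B1: | IN={a, e} | OUT={a, e}
  B2: | IN={e} | OUT={a, e}
  B3: | IN={a, e} | OUT={a, b}
  B4: | IN={a, b} | OUT={a, b}
  B5: | IN={a, b} | OUT={}

Merge at B3: OUT[B3] = IN[B4] = {a, b}

Answer: {a, b}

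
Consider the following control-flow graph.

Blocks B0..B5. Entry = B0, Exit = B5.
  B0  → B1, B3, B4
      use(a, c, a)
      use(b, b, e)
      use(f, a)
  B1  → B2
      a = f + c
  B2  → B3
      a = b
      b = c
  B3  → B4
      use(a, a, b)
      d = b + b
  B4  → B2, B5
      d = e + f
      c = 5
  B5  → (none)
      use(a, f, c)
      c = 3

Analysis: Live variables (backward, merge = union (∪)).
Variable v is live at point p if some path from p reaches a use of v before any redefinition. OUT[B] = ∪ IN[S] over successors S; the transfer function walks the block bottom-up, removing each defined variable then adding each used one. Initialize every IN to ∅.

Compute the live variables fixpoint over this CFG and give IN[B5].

Answer: {a, c, f}

Working:
Per-block solution:
  B0: | IN={a, b, c, e, f} | OUT={a, b, c, e, f}
  B1: | IN={b, c, e, f} | OUT={b, c, e, f}
  B2: | IN={b, c, e, f} | OUT={a, b, e, f}
  B3: | IN={a, b, e, f} | OUT={a, b, e, f}
  B4: | IN={a, b, e, f} | OUT={a, b, c, e, f}
  B5: | IN={a, c, f} | OUT={}

B5 is the boundary node: OUT[B5] = {}
Applying B5's transfer function to that OUT value gives IN[B5] (row B5 above).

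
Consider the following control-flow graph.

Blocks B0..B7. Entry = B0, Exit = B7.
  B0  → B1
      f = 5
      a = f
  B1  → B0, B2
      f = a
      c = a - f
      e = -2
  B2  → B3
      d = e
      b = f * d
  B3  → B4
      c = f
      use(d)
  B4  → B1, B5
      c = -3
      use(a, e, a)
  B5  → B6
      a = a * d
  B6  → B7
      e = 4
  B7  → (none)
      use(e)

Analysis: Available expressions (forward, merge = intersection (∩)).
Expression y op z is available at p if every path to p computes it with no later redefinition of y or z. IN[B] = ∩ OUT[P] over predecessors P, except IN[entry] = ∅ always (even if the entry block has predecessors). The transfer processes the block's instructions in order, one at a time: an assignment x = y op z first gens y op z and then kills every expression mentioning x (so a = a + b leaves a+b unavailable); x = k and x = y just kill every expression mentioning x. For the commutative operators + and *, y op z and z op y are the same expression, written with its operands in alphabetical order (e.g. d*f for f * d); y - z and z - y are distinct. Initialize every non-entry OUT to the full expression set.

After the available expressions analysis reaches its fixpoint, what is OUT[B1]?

Answer: {a-f}

Working:
Per-block solution:
  B0:   IN={}   OUT={}
  B1:   IN={}   OUT={a-f}
  B2:   IN={a-f}   OUT={a-f, d*f}
  B3:   IN={a-f, d*f}   OUT={a-f, d*f}
  B4:   IN={a-f, d*f}   OUT={a-f, d*f}
  B5:   IN={a-f, d*f}   OUT={d*f}
  B6:   IN={d*f}   OUT={d*f}
  B7:   IN={d*f}   OUT={d*f}

Merge at B1: IN[B1] = OUT[B0] ∩ OUT[B4] = {}
Applying B1's transfer function to that IN value gives OUT[B1] (row B1 above).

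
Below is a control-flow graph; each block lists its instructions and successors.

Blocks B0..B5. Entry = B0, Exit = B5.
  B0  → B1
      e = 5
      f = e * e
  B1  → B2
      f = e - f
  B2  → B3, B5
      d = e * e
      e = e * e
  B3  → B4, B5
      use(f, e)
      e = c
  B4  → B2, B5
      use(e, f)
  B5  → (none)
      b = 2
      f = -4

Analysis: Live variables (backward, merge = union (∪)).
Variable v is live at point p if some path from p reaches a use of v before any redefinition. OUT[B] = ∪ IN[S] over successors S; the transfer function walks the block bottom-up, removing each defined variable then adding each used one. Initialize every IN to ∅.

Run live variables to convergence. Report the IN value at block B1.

Per-block solution:
  B0: | IN={c} | OUT={c, e, f}
  B1: | IN={c, e, f} | OUT={c, e, f}
  B2: | IN={c, e, f} | OUT={c, e, f}
  B3: | IN={c, e, f} | OUT={c, e, f}
  B4: | IN={c, e, f} | OUT={c, e, f}
  B5: | IN={} | OUT={}

Merge at B1: OUT[B1] = IN[B2] = {c, e, f}
Applying B1's transfer function to that OUT value gives IN[B1] (row B1 above).

Answer: {c, e, f}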